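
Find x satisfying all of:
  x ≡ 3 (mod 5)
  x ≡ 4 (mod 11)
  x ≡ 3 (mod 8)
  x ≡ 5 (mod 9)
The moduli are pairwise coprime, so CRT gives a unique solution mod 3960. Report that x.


Product of moduli M = 5 · 11 · 8 · 9 = 3960.
Merge one congruence at a time:
  Start: x ≡ 3 (mod 5).
  Combine with x ≡ 4 (mod 11); new modulus lcm = 55.
    Write x = 3 + 5·t and substitute into x ≡ 4 (mod 11): 5·t ≡ 4 − 3 = 1 (mod 11).
    The inverse of 5 mod 11 is 9 (since 5·9 = 45 = 4·11 + 1), so t ≡ 9·1 = 9 ≡ 9 (mod 11).
    Then x = 3 + 5·9 = 48, valid modulo lcm(5, 11) = 55: x ≡ 48 (mod 55).
  Combine with x ≡ 3 (mod 8); new modulus lcm = 440.
    Write x = 48 + 55·t and substitute into x ≡ 3 (mod 8): 55·t ≡ 3 − 48 = -45 (mod 8).
    Reduce coefficients mod 8: 7·t ≡ 3 (mod 8).
    The inverse of 7 mod 8 is 7 (since 7·7 = 49 = 6·8 + 1), so t ≡ 7·3 = 21 ≡ 5 (mod 8).
    Then x = 48 + 55·5 = 323, valid modulo lcm(55, 8) = 440: x ≡ 323 (mod 440).
  Combine with x ≡ 5 (mod 9); new modulus lcm = 3960.
    Write x = 323 + 440·t and substitute into x ≡ 5 (mod 9): 440·t ≡ 5 − 323 = -318 (mod 9).
    Reduce coefficients mod 9: 8·t ≡ 6 (mod 9).
    The inverse of 8 mod 9 is 8 (since 8·8 = 64 = 7·9 + 1), so t ≡ 8·6 = 48 ≡ 3 (mod 9).
    Then x = 323 + 440·3 = 1643, valid modulo lcm(440, 9) = 3960: x ≡ 1643 (mod 3960).
Verify against each original: 1643 mod 5 = 3, 1643 mod 11 = 4, 1643 mod 8 = 3, 1643 mod 9 = 5.

x ≡ 1643 (mod 3960).


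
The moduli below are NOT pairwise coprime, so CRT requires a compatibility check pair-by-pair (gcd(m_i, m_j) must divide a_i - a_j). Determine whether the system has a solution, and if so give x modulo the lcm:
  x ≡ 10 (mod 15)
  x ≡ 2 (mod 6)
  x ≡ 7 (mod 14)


Moduli 15, 6, 14 are not pairwise coprime, so CRT works modulo lcm(m_i) when all pairwise compatibility conditions hold.
Pairwise compatibility: gcd(m_i, m_j) must divide a_i - a_j for every pair.
Merge one congruence at a time:
  Start: x ≡ 10 (mod 15).
  Combine with x ≡ 2 (mod 6): gcd(15, 6) = 3, and 2 - 10 = -8 is NOT divisible by 3.
    ⇒ system is inconsistent (no integer solution).

No solution (the system is inconsistent).


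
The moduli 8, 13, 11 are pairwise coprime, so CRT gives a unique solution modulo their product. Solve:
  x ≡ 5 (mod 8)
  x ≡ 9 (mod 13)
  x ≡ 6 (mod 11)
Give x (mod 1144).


Moduli 8, 13, 11 are pairwise coprime; by CRT there is a unique solution modulo M = 8 · 13 · 11 = 1144.
Solve pairwise, accumulating the modulus:
  Start with x ≡ 5 (mod 8).
  Combine with x ≡ 9 (mod 13): since gcd(8, 13) = 1, we get a unique residue mod 104.
    Write x = 5 + 8·t and substitute into x ≡ 9 (mod 13): 8·t ≡ 9 − 5 = 4 (mod 13).
    The inverse of 8 mod 13 is 5 (since 8·5 = 40 = 3·13 + 1), so t ≡ 5·4 = 20 ≡ 7 (mod 13).
    Then x = 5 + 8·7 = 61, valid modulo lcm(8, 13) = 104: x ≡ 61 (mod 104).
  Combine with x ≡ 6 (mod 11): since gcd(104, 11) = 1, we get a unique residue mod 1144.
    Write x = 61 + 104·t and substitute into x ≡ 6 (mod 11): 104·t ≡ 6 − 61 = -55 (mod 11).
    Reduce coefficients mod 11: 5·t ≡ 0 (mod 11).
    The inverse of 5 mod 11 is 9 (since 5·9 = 45 = 4·11 + 1), so t ≡ 9·0 = 0 ≡ 0 (mod 11).
    Then x = 61 + 104·0 = 61, valid modulo lcm(104, 11) = 1144: x ≡ 61 (mod 1144).
Verify: 61 mod 8 = 5 ✓, 61 mod 13 = 9 ✓, 61 mod 11 = 6 ✓.

x ≡ 61 (mod 1144).


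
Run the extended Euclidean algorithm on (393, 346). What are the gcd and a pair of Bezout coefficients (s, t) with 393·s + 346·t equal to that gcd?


Euclidean algorithm on (393, 346) — divide until remainder is 0:
  393 = 1 · 346 + 47
  346 = 7 · 47 + 17
  47 = 2 · 17 + 13
  17 = 1 · 13 + 4
  13 = 3 · 4 + 1
  4 = 4 · 1 + 0
gcd(393, 346) = 1.
Track Bezout coefficients alongside the remainders: start with r₀ = 393 = a·1 + b·0 (s = 1, t = 0) and r₁ = 346 = a·0 + b·1 (s = 0, t = 1); each new remainder r_{k+1} = r_{k-1} − q_k·r_k inherits s_{k+1} = s_{k-1} − q_k·s_k, t_{k+1} = t_{k-1} − q_k·t_k, so r_k = a·s_k + b·t_k at every step:
  q = 1: r = 47, s = 1 − 1·0 = 1, t = 0 − 1·1 = -1  (check: 393·1 + 346·(-1) = 47)
  q = 7: r = 17, s = 0 − 7·1 = -7, t = 1 − 7·(-1) = 8  (check: 393·(-7) + 346·8 = 17)
  q = 2: r = 13, s = 1 − 2·(-7) = 15, t = -1 − 2·8 = -17  (check: 393·15 + 346·(-17) = 13)
  q = 1: r = 4, s = -7 − 1·15 = -22, t = 8 − 1·(-17) = 25  (check: 393·(-22) + 346·25 = 4)
  q = 3: r = 1, s = 15 − 3·(-22) = 81, t = -17 − 3·25 = -92  (check: 393·81 + 346·(-92) = 1)
The row with r = 1 (the gcd) gives the Bezout coefficients s = 81, t = -92.
Result: 393 · (81) + 346 · (-92) = 1.

gcd(393, 346) = 1; s = 81, t = -92 (check: 393·81 + 346·(-92) = 1).


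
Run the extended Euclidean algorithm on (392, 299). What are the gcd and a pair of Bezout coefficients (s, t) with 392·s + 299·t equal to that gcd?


Euclidean algorithm on (392, 299) — divide until remainder is 0:
  392 = 1 · 299 + 93
  299 = 3 · 93 + 20
  93 = 4 · 20 + 13
  20 = 1 · 13 + 7
  13 = 1 · 7 + 6
  7 = 1 · 6 + 1
  6 = 6 · 1 + 0
gcd(392, 299) = 1.
Track Bezout coefficients alongside the remainders: start with r₀ = 392 = a·1 + b·0 (s = 1, t = 0) and r₁ = 299 = a·0 + b·1 (s = 0, t = 1); each new remainder r_{k+1} = r_{k-1} − q_k·r_k inherits s_{k+1} = s_{k-1} − q_k·s_k, t_{k+1} = t_{k-1} − q_k·t_k, so r_k = a·s_k + b·t_k at every step:
  q = 1: r = 93, s = 1 − 1·0 = 1, t = 0 − 1·1 = -1  (check: 392·1 + 299·(-1) = 93)
  q = 3: r = 20, s = 0 − 3·1 = -3, t = 1 − 3·(-1) = 4  (check: 392·(-3) + 299·4 = 20)
  q = 4: r = 13, s = 1 − 4·(-3) = 13, t = -1 − 4·4 = -17  (check: 392·13 + 299·(-17) = 13)
  q = 1: r = 7, s = -3 − 1·13 = -16, t = 4 − 1·(-17) = 21  (check: 392·(-16) + 299·21 = 7)
  q = 1: r = 6, s = 13 − 1·(-16) = 29, t = -17 − 1·21 = -38  (check: 392·29 + 299·(-38) = 6)
  q = 1: r = 1, s = -16 − 1·29 = -45, t = 21 − 1·(-38) = 59  (check: 392·(-45) + 299·59 = 1)
The row with r = 1 (the gcd) gives the Bezout coefficients s = -45, t = 59.
Result: 392 · (-45) + 299 · (59) = 1.

gcd(392, 299) = 1; s = -45, t = 59 (check: 392·(-45) + 299·59 = 1).


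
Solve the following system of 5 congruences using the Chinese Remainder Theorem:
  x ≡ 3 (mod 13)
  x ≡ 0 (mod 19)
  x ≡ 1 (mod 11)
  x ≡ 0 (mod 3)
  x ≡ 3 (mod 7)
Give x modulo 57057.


Product of moduli M = 13 · 19 · 11 · 3 · 7 = 57057.
Merge one congruence at a time:
  Start: x ≡ 3 (mod 13).
  Combine with x ≡ 0 (mod 19); new modulus lcm = 247.
    Write x = 3 + 13·t and substitute into x ≡ 0 (mod 19): 13·t ≡ 0 − 3 = -3 (mod 19).
    Reduce coefficients mod 19: 13·t ≡ 16 (mod 19).
    The inverse of 13 mod 19 is 3 (since 13·3 = 39 = 2·19 + 1), so t ≡ 3·16 = 48 ≡ 10 (mod 19).
    Then x = 3 + 13·10 = 133, valid modulo lcm(13, 19) = 247: x ≡ 133 (mod 247).
  Combine with x ≡ 1 (mod 11); new modulus lcm = 2717.
    Write x = 133 + 247·t and substitute into x ≡ 1 (mod 11): 247·t ≡ 1 − 133 = -132 (mod 11).
    Reduce coefficients mod 11: 5·t ≡ 0 (mod 11).
    The inverse of 5 mod 11 is 9 (since 5·9 = 45 = 4·11 + 1), so t ≡ 9·0 = 0 ≡ 0 (mod 11).
    Then x = 133 + 247·0 = 133, valid modulo lcm(247, 11) = 2717: x ≡ 133 (mod 2717).
  Combine with x ≡ 0 (mod 3); new modulus lcm = 8151.
    Write x = 133 + 2717·t and substitute into x ≡ 0 (mod 3): 2717·t ≡ 0 − 133 = -133 (mod 3).
    Reduce coefficients mod 3: 2·t ≡ 2 (mod 3).
    The inverse of 2 mod 3 is 2 (since 2·2 = 4 = 1·3 + 1), so t ≡ 2·2 = 4 ≡ 1 (mod 3).
    Then x = 133 + 2717·1 = 2850, valid modulo lcm(2717, 3) = 8151: x ≡ 2850 (mod 8151).
  Combine with x ≡ 3 (mod 7); new modulus lcm = 57057.
    Write x = 2850 + 8151·t and substitute into x ≡ 3 (mod 7): 8151·t ≡ 3 − 2850 = -2847 (mod 7).
    Reduce coefficients mod 7: 3·t ≡ 2 (mod 7).
    The inverse of 3 mod 7 is 5 (since 3·5 = 15 = 2·7 + 1), so t ≡ 5·2 = 10 ≡ 3 (mod 7).
    Then x = 2850 + 8151·3 = 27303, valid modulo lcm(8151, 7) = 57057: x ≡ 27303 (mod 57057).
Verify against each original: 27303 mod 13 = 3, 27303 mod 19 = 0, 27303 mod 11 = 1, 27303 mod 3 = 0, 27303 mod 7 = 3.

x ≡ 27303 (mod 57057).


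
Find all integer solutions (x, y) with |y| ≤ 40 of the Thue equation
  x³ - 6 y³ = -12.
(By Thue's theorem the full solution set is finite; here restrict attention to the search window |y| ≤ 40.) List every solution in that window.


The equation is x³ - 6y³ = -12. For fixed y, x³ = 6·y³ − 12, so a solution requires the RHS to be a perfect cube.
Strategy: iterate y from -40 to 40, compute RHS = 6·y³ − 12, and check whether it is a (positive or negative) perfect cube.
Check small values of y:
  y = 0: RHS = -12 is not a perfect cube.
  y = 1: RHS = -6 is not a perfect cube.
  y = -1: RHS = -18 is not a perfect cube.
  y = 2: RHS = 36 is not a perfect cube.
  y = -2: RHS = -60 is not a perfect cube.
  y = 3: RHS = 150 is not a perfect cube.
  y = -3: RHS = -174 is not a perfect cube.
Continuing the search up to |y| = 40 finds no solutions either.
No (x, y) in the scanned range satisfies the equation.

No integer solutions with |y| ≤ 40.


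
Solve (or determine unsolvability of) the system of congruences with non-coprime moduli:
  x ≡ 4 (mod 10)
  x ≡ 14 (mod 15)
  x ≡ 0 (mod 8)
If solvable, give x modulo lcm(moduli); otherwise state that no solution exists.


Moduli 10, 15, 8 are not pairwise coprime, so CRT works modulo lcm(m_i) when all pairwise compatibility conditions hold.
Pairwise compatibility: gcd(m_i, m_j) must divide a_i - a_j for every pair.
Merge one congruence at a time:
  Start: x ≡ 4 (mod 10).
  Combine with x ≡ 14 (mod 15): gcd(10, 15) = 5; 14 - 4 = 10, which IS divisible by 5, so compatible.
    Write x = 4 + 10·t and substitute into x ≡ 14 (mod 15): 10·t ≡ 14 − 4 = 10 (mod 15).
    Divide the congruence (and modulus) by g = 5: 2·t ≡ 2 (mod 3).
    The inverse of 2 mod 3 is 2 (since 2·2 = 4 = 1·3 + 1), so t ≡ 2·2 = 4 ≡ 1 (mod 3).
    Then x = 4 + 10·1 = 14, valid modulo lcm(10, 15) = 30: x ≡ 14 (mod 30).
  Combine with x ≡ 0 (mod 8): gcd(30, 8) = 2; 0 - 14 = -14, which IS divisible by 2, so compatible.
    Write x = 14 + 30·t and substitute into x ≡ 0 (mod 8): 30·t ≡ 0 − 14 = -14 (mod 8).
    Divide the congruence (and modulus) by g = 2: 15·t ≡ -7 (mod 4).
    Reduce coefficients mod 4: 3·t ≡ 1 (mod 4).
    The inverse of 3 mod 4 is 3 (since 3·3 = 9 = 2·4 + 1), so t ≡ 3·1 = 3 ≡ 3 (mod 4).
    Then x = 14 + 30·3 = 104, valid modulo lcm(30, 8) = 120: x ≡ 104 (mod 120).
Verify: 104 mod 10 = 4, 104 mod 15 = 14, 104 mod 8 = 0.

x ≡ 104 (mod 120).


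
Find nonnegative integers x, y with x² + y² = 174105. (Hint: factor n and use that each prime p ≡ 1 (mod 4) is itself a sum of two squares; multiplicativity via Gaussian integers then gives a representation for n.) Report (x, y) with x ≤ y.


Step 1: Factor n = 174105 = 3^2 · 5 · 53 · 73.
Step 2: Check the mod-4 condition on each prime factor: 3 ≡ 3 (mod 4), exponent 2 (must be even); 5 ≡ 1 (mod 4), exponent 1; 53 ≡ 1 (mod 4), exponent 1; 73 ≡ 1 (mod 4), exponent 1.
All primes ≡ 3 (mod 4) appear to even exponent (or don't appear), so by the two-squares theorem n IS expressible as a sum of two squares.
Step 3: Build a representation. Group n = k² · m with k = 3 and m = 5 · 53 · 73 = 19345 (a product of primes ≡ 1 (mod 4)); a representation of m scales to one of n via (k·x)² + (k·y)² = k²(x² + y²). Each prime p ≡ 1 (mod 4) is itself a sum of two squares; find a² by testing p − a² for a perfect square:
  5: 5 − 1² = 4 = 2² ⇒ 5 = 1² + 2².
  53: 53 − 1² = 52, 53 − 2² = 49 = 7² ⇒ 53 = 2² + 7².
  73: 73 − 1² = 72, 73 − 2² = 69, 73 − 3² = 64 = 8² ⇒ 73 = 3² + 8².
  Combine using the Brahmagupta–Fibonacci identity (a² + b²)(c² + d²) = (ac − bd)² + (ad + bc)² = (ac + bd)² + (ad − bc)²:
  5 · 53 = 265: from (1² + 2²)(2² + 7²), take (1·2 − 2·7, 1·7 + 2·2) = (2 − 14, 7 + 4) = (-12, 11); dropping signs (only squares matter) gives (12, 11); check 12² + 11² = 144 + 121 = 265 ✓.
  265 · 73 = 19345: from (12² + 11²)(3² + 8²), take (12·3 − 11·8, 12·8 + 11·3) = (36 − 88, 96 + 33) = (-52, 129); dropping signs (only squares matter) gives (52, 129); check 52² + 129² = 2704 + 16641 = 19345 ✓.
  Scale by k = 3: (3·52, 3·129) = (156, 387).
Step 4: Order so x ≤ y and verify: 156² + 387² = 24336 + 149769 = 174105 = n. ✓

n = 174105 = 156² + 387² (one valid representation with x ≤ y).


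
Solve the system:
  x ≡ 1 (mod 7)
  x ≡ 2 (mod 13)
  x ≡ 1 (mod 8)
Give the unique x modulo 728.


Moduli 7, 13, 8 are pairwise coprime; by CRT there is a unique solution modulo M = 7 · 13 · 8 = 728.
Solve pairwise, accumulating the modulus:
  Start with x ≡ 1 (mod 7).
  Combine with x ≡ 2 (mod 13): since gcd(7, 13) = 1, we get a unique residue mod 91.
    Write x = 1 + 7·t and substitute into x ≡ 2 (mod 13): 7·t ≡ 2 − 1 = 1 (mod 13).
    The inverse of 7 mod 13 is 2 (since 7·2 = 14 = 1·13 + 1), so t ≡ 2·1 = 2 ≡ 2 (mod 13).
    Then x = 1 + 7·2 = 15, valid modulo lcm(7, 13) = 91: x ≡ 15 (mod 91).
  Combine with x ≡ 1 (mod 8): since gcd(91, 8) = 1, we get a unique residue mod 728.
    Write x = 15 + 91·t and substitute into x ≡ 1 (mod 8): 91·t ≡ 1 − 15 = -14 (mod 8).
    Reduce coefficients mod 8: 3·t ≡ 2 (mod 8).
    The inverse of 3 mod 8 is 3 (since 3·3 = 9 = 1·8 + 1), so t ≡ 3·2 = 6 ≡ 6 (mod 8).
    Then x = 15 + 91·6 = 561, valid modulo lcm(91, 8) = 728: x ≡ 561 (mod 728).
Verify: 561 mod 7 = 1 ✓, 561 mod 13 = 2 ✓, 561 mod 8 = 1 ✓.

x ≡ 561 (mod 728).


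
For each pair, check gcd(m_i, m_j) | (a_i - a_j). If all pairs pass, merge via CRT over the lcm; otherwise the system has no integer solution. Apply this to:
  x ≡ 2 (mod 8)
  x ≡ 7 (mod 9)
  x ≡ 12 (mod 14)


Moduli 8, 9, 14 are not pairwise coprime, so CRT works modulo lcm(m_i) when all pairwise compatibility conditions hold.
Pairwise compatibility: gcd(m_i, m_j) must divide a_i - a_j for every pair.
Merge one congruence at a time:
  Start: x ≡ 2 (mod 8).
  Combine with x ≡ 7 (mod 9): gcd(8, 9) = 1; 7 - 2 = 5, which IS divisible by 1, so compatible.
    Write x = 2 + 8·t and substitute into x ≡ 7 (mod 9): 8·t ≡ 7 − 2 = 5 (mod 9).
    The inverse of 8 mod 9 is 8 (since 8·8 = 64 = 7·9 + 1), so t ≡ 8·5 = 40 ≡ 4 (mod 9).
    Then x = 2 + 8·4 = 34, valid modulo lcm(8, 9) = 72: x ≡ 34 (mod 72).
  Combine with x ≡ 12 (mod 14): gcd(72, 14) = 2; 12 - 34 = -22, which IS divisible by 2, so compatible.
    Write x = 34 + 72·t and substitute into x ≡ 12 (mod 14): 72·t ≡ 12 − 34 = -22 (mod 14).
    Divide the congruence (and modulus) by g = 2: 36·t ≡ -11 (mod 7).
    Reduce coefficients mod 7: 1·t ≡ 3 (mod 7).
    So t ≡ 3 (mod 7).
    Then x = 34 + 72·3 = 250, valid modulo lcm(72, 14) = 504: x ≡ 250 (mod 504).
Verify: 250 mod 8 = 2, 250 mod 9 = 7, 250 mod 14 = 12.

x ≡ 250 (mod 504).


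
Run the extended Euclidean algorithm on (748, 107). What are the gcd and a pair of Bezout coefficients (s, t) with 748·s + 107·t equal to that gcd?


Euclidean algorithm on (748, 107) — divide until remainder is 0:
  748 = 6 · 107 + 106
  107 = 1 · 106 + 1
  106 = 106 · 1 + 0
gcd(748, 107) = 1.
Track Bezout coefficients alongside the remainders: start with r₀ = 748 = a·1 + b·0 (s = 1, t = 0) and r₁ = 107 = a·0 + b·1 (s = 0, t = 1); each new remainder r_{k+1} = r_{k-1} − q_k·r_k inherits s_{k+1} = s_{k-1} − q_k·s_k, t_{k+1} = t_{k-1} − q_k·t_k, so r_k = a·s_k + b·t_k at every step:
  q = 6: r = 106, s = 1 − 6·0 = 1, t = 0 − 6·1 = -6  (check: 748·1 + 107·(-6) = 106)
  q = 1: r = 1, s = 0 − 1·1 = -1, t = 1 − 1·(-6) = 7  (check: 748·(-1) + 107·7 = 1)
The row with r = 1 (the gcd) gives the Bezout coefficients s = -1, t = 7.
Result: 748 · (-1) + 107 · (7) = 1.

gcd(748, 107) = 1; s = -1, t = 7 (check: 748·(-1) + 107·7 = 1).


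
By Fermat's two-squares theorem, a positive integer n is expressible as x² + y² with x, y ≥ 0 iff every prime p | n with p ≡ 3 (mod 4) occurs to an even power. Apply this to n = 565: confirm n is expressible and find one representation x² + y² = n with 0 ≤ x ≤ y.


Step 1: Factor n = 565 = 5 · 113.
Step 2: Check the mod-4 condition on each prime factor: 5 ≡ 1 (mod 4), exponent 1; 113 ≡ 1 (mod 4), exponent 1.
All primes ≡ 3 (mod 4) appear to even exponent (or don't appear), so by the two-squares theorem n IS expressible as a sum of two squares.
Step 3: Build a representation. Here n = 5 · 113 is a product of primes ≡ 1 (mod 4). Each prime p ≡ 1 (mod 4) is itself a sum of two squares; find a² by testing p − a² for a perfect square:
  5: 5 − 1² = 4 = 2² ⇒ 5 = 1² + 2².
  113: 113 − 1² = 112, 113 − 2² = 109, 113 − 3² = 104, 113 − 4² = 97, 113 − 5² = 88, 113 − 6² = 77, 113 − 7² = 64 = 8² ⇒ 113 = 7² + 8².
  Combine using the Brahmagupta–Fibonacci identity (a² + b²)(c² + d²) = (ac − bd)² + (ad + bc)² = (ac + bd)² + (ad − bc)²:
  5 · 113 = 565: from (1² + 2²)(7² + 8²), take (1·7 − 2·8, 1·8 + 2·7) = (7 − 16, 8 + 14) = (-9, 22); dropping signs (only squares matter) gives (9, 22); check 9² + 22² = 81 + 484 = 565 ✓.
Step 4: Order so x ≤ y and verify: 9² + 22² = 81 + 484 = 565 = n. ✓

n = 565 = 9² + 22² (one valid representation with x ≤ y).


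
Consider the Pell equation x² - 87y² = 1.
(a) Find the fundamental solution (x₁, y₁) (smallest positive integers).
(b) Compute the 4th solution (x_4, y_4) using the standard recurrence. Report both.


Step 1: Find the fundamental solution (x₁, y₁) of x² - 87y² = 1.
  Expand √87 as a continued fraction. a₀ = ⌊√87⌋ = 9; iterate m_{k+1} = d_k·a_k − m_k, d_{k+1} = (87 − m_{k+1}²)/d_k, a_{k+1} = ⌊(a₀ + m_{k+1})/d_{k+1}⌋ (starting m₀ = 0, d₀ = 1), with convergents p_k = a_k·p_{k-1} + p_{k-2}, q_k = a_k·q_{k-1} + q_{k-2} (p₋₁ = 1, q₋₁ = 0):
  k = 0: a₀ = 9; p₀/q₀ = 9/1; p₀² − 87·q₀² = 81 − 87 = -6.
  k = 1: m = 9, d = 6, a = ⌊(9 + 9)/6⌋ = 3; p/q = (3·9 + 1)/(3·1 + 0) = 28/3; p² − 87·q² = 784 − 783 = 1.
  The first convergent with p² − 87·q² = 1 gives the fundamental solution (x₁, y₁) = (28, 3).
Step 2: Apply the recurrence (x_{n+1}, y_{n+1}) = (x₁x_n + 87y₁y_n, x₁y_n + y₁x_n) repeatedly.
  From (x_1, y_1) = (28, 3): x_2 = 28·28 + 87·3·3 = 1567; y_2 = 28·3 + 3·28 = 168.
  From (x_2, y_2) = (1567, 168): x_3 = 28·1567 + 87·3·168 = 87724; y_3 = 28·168 + 3·1567 = 9405.
  From (x_3, y_3) = (87724, 9405): x_4 = 28·87724 + 87·3·9405 = 4910977; y_4 = 28·9405 + 3·87724 = 526512.
Step 3: Verify x_4² - 87·y_4² = 24117695094529 - 24117695094528 = 1 (should be 1). ✓

(x_1, y_1) = (28, 3); (x_4, y_4) = (4910977, 526512).


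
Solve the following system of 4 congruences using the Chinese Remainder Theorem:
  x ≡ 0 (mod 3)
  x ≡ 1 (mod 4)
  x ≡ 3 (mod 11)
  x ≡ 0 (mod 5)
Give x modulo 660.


Product of moduli M = 3 · 4 · 11 · 5 = 660.
Merge one congruence at a time:
  Start: x ≡ 0 (mod 3).
  Combine with x ≡ 1 (mod 4); new modulus lcm = 12.
    Write x = 0 + 3·t and substitute into x ≡ 1 (mod 4): 3·t ≡ 1 − 0 = 1 (mod 4).
    The inverse of 3 mod 4 is 3 (since 3·3 = 9 = 2·4 + 1), so t ≡ 3·1 = 3 ≡ 3 (mod 4).
    Then x = 0 + 3·3 = 9, valid modulo lcm(3, 4) = 12: x ≡ 9 (mod 12).
  Combine with x ≡ 3 (mod 11); new modulus lcm = 132.
    Write x = 9 + 12·t and substitute into x ≡ 3 (mod 11): 12·t ≡ 3 − 9 = -6 (mod 11).
    Reduce coefficients mod 11: 1·t ≡ 5 (mod 11).
    So t ≡ 5 (mod 11).
    Then x = 9 + 12·5 = 69, valid modulo lcm(12, 11) = 132: x ≡ 69 (mod 132).
  Combine with x ≡ 0 (mod 5); new modulus lcm = 660.
    Write x = 69 + 132·t and substitute into x ≡ 0 (mod 5): 132·t ≡ 0 − 69 = -69 (mod 5).
    Reduce coefficients mod 5: 2·t ≡ 1 (mod 5).
    The inverse of 2 mod 5 is 3 (since 2·3 = 6 = 1·5 + 1), so t ≡ 3·1 = 3 ≡ 3 (mod 5).
    Then x = 69 + 132·3 = 465, valid modulo lcm(132, 5) = 660: x ≡ 465 (mod 660).
Verify against each original: 465 mod 3 = 0, 465 mod 4 = 1, 465 mod 11 = 3, 465 mod 5 = 0.

x ≡ 465 (mod 660).


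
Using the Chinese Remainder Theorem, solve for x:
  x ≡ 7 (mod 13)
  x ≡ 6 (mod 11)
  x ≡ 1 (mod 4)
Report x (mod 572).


Moduli 13, 11, 4 are pairwise coprime; by CRT there is a unique solution modulo M = 13 · 11 · 4 = 572.
Solve pairwise, accumulating the modulus:
  Start with x ≡ 7 (mod 13).
  Combine with x ≡ 6 (mod 11): since gcd(13, 11) = 1, we get a unique residue mod 143.
    Write x = 7 + 13·t and substitute into x ≡ 6 (mod 11): 13·t ≡ 6 − 7 = -1 (mod 11).
    Reduce coefficients mod 11: 2·t ≡ 10 (mod 11).
    The inverse of 2 mod 11 is 6 (since 2·6 = 12 = 1·11 + 1), so t ≡ 6·10 = 60 ≡ 5 (mod 11).
    Then x = 7 + 13·5 = 72, valid modulo lcm(13, 11) = 143: x ≡ 72 (mod 143).
  Combine with x ≡ 1 (mod 4): since gcd(143, 4) = 1, we get a unique residue mod 572.
    Write x = 72 + 143·t and substitute into x ≡ 1 (mod 4): 143·t ≡ 1 − 72 = -71 (mod 4).
    Reduce coefficients mod 4: 3·t ≡ 1 (mod 4).
    The inverse of 3 mod 4 is 3 (since 3·3 = 9 = 2·4 + 1), so t ≡ 3·1 = 3 ≡ 3 (mod 4).
    Then x = 72 + 143·3 = 501, valid modulo lcm(143, 4) = 572: x ≡ 501 (mod 572).
Verify: 501 mod 13 = 7 ✓, 501 mod 11 = 6 ✓, 501 mod 4 = 1 ✓.

x ≡ 501 (mod 572).


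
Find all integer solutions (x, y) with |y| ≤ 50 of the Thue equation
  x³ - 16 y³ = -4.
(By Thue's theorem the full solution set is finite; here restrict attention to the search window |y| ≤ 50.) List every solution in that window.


The equation is x³ - 16y³ = -4. For fixed y, x³ = 16·y³ − 4, so a solution requires the RHS to be a perfect cube.
Strategy: iterate y from -50 to 50, compute RHS = 16·y³ − 4, and check whether it is a (positive or negative) perfect cube.
Check small values of y:
  y = 0: RHS = -4 is not a perfect cube.
  y = 1: RHS = 12 is not a perfect cube.
  y = -1: RHS = -20 is not a perfect cube.
  y = 2: RHS = 124 is not a perfect cube.
  y = -2: RHS = -132 is not a perfect cube.
  y = 3: RHS = 428 is not a perfect cube.
  y = -3: RHS = -436 is not a perfect cube.
Continuing the search up to |y| = 50 finds no solutions either.
No (x, y) in the scanned range satisfies the equation.

No integer solutions with |y| ≤ 50.


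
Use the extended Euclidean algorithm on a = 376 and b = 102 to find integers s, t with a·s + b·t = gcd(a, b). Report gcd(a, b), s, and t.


Euclidean algorithm on (376, 102) — divide until remainder is 0:
  376 = 3 · 102 + 70
  102 = 1 · 70 + 32
  70 = 2 · 32 + 6
  32 = 5 · 6 + 2
  6 = 3 · 2 + 0
gcd(376, 102) = 2.
Track Bezout coefficients alongside the remainders: start with r₀ = 376 = a·1 + b·0 (s = 1, t = 0) and r₁ = 102 = a·0 + b·1 (s = 0, t = 1); each new remainder r_{k+1} = r_{k-1} − q_k·r_k inherits s_{k+1} = s_{k-1} − q_k·s_k, t_{k+1} = t_{k-1} − q_k·t_k, so r_k = a·s_k + b·t_k at every step:
  q = 3: r = 70, s = 1 − 3·0 = 1, t = 0 − 3·1 = -3  (check: 376·1 + 102·(-3) = 70)
  q = 1: r = 32, s = 0 − 1·1 = -1, t = 1 − 1·(-3) = 4  (check: 376·(-1) + 102·4 = 32)
  q = 2: r = 6, s = 1 − 2·(-1) = 3, t = -3 − 2·4 = -11  (check: 376·3 + 102·(-11) = 6)
  q = 5: r = 2, s = -1 − 5·3 = -16, t = 4 − 5·(-11) = 59  (check: 376·(-16) + 102·59 = 2)
The row with r = 2 (the gcd) gives the Bezout coefficients s = -16, t = 59.
Result: 376 · (-16) + 102 · (59) = 2.

gcd(376, 102) = 2; s = -16, t = 59 (check: 376·(-16) + 102·59 = 2).


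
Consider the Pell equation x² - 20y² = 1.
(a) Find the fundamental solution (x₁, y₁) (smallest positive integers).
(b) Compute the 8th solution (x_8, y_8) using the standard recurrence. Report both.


Step 1: Find the fundamental solution (x₁, y₁) of x² - 20y² = 1.
  Expand √20 as a continued fraction. a₀ = ⌊√20⌋ = 4; iterate m_{k+1} = d_k·a_k − m_k, d_{k+1} = (20 − m_{k+1}²)/d_k, a_{k+1} = ⌊(a₀ + m_{k+1})/d_{k+1}⌋ (starting m₀ = 0, d₀ = 1), with convergents p_k = a_k·p_{k-1} + p_{k-2}, q_k = a_k·q_{k-1} + q_{k-2} (p₋₁ = 1, q₋₁ = 0):
  k = 0: a₀ = 4; p₀/q₀ = 4/1; p₀² − 20·q₀² = 16 − 20 = -4.
  k = 1: m = 4, d = 4, a = ⌊(4 + 4)/4⌋ = 2; p/q = (2·4 + 1)/(2·1 + 0) = 9/2; p² − 20·q² = 81 − 80 = 1.
  The first convergent with p² − 20·q² = 1 gives the fundamental solution (x₁, y₁) = (9, 2).
Step 2: Apply the recurrence (x_{n+1}, y_{n+1}) = (x₁x_n + 20y₁y_n, x₁y_n + y₁x_n) repeatedly.
  From (x_1, y_1) = (9, 2): x_2 = 9·9 + 20·2·2 = 161; y_2 = 9·2 + 2·9 = 36.
  From (x_2, y_2) = (161, 36): x_3 = 9·161 + 20·2·36 = 2889; y_3 = 9·36 + 2·161 = 646.
  From (x_3, y_3) = (2889, 646): x_4 = 9·2889 + 20·2·646 = 51841; y_4 = 9·646 + 2·2889 = 11592.
  From (x_4, y_4) = (51841, 11592): x_5 = 9·51841 + 20·2·11592 = 930249; y_5 = 9·11592 + 2·51841 = 208010.
  From (x_5, y_5) = (930249, 208010): x_6 = 9·930249 + 20·2·208010 = 16692641; y_6 = 9·208010 + 2·930249 = 3732588.
  From (x_6, y_6) = (16692641, 3732588): x_7 = 9·16692641 + 20·2·3732588 = 299537289; y_7 = 9·3732588 + 2·16692641 = 66978574.
  From (x_7, y_7) = (299537289, 66978574): x_8 = 9·299537289 + 20·2·66978574 = 5374978561; y_8 = 9·66978574 + 2·299537289 = 1201881744.
Step 3: Verify x_8² - 20·y_8² = 28890394531209630721 - 28890394531209630720 = 1 (should be 1). ✓

(x_1, y_1) = (9, 2); (x_8, y_8) = (5374978561, 1201881744).


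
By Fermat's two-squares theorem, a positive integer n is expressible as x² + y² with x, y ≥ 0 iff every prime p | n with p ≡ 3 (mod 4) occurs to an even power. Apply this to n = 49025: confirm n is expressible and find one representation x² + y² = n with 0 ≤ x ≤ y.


Step 1: Factor n = 49025 = 5^2 · 37 · 53.
Step 2: Check the mod-4 condition on each prime factor: 5 ≡ 1 (mod 4), exponent 2; 37 ≡ 1 (mod 4), exponent 1; 53 ≡ 1 (mod 4), exponent 1.
All primes ≡ 3 (mod 4) appear to even exponent (or don't appear), so by the two-squares theorem n IS expressible as a sum of two squares.
Step 3: Build a representation. Group n = k² · m with k = 5 and m = 37 · 53 = 1961 (a product of primes ≡ 1 (mod 4)); a representation of m scales to one of n via (k·x)² + (k·y)² = k²(x² + y²). Each prime p ≡ 1 (mod 4) is itself a sum of two squares; find a² by testing p − a² for a perfect square:
  37: 37 − 1² = 36 = 6² ⇒ 37 = 1² + 6².
  53: 53 − 1² = 52, 53 − 2² = 49 = 7² ⇒ 53 = 2² + 7².
  Combine using the Brahmagupta–Fibonacci identity (a² + b²)(c² + d²) = (ac − bd)² + (ad + bc)² = (ac + bd)² + (ad − bc)²:
  37 · 53 = 1961: from (1² + 6²)(2² + 7²), take (1·2 − 6·7, 1·7 + 6·2) = (2 − 42, 7 + 12) = (-40, 19); dropping signs (only squares matter) gives (40, 19); check 40² + 19² = 1600 + 361 = 1961 ✓.
  Scale by k = 5: (5·40, 5·19) = (200, 95).
Step 4: Order so x ≤ y and verify: 95² + 200² = 9025 + 40000 = 49025 = n. ✓

n = 49025 = 95² + 200² (one valid representation with x ≤ y).


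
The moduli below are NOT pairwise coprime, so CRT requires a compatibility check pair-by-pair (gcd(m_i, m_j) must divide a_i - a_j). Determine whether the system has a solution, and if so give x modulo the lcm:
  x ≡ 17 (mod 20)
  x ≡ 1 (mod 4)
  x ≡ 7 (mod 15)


Moduli 20, 4, 15 are not pairwise coprime, so CRT works modulo lcm(m_i) when all pairwise compatibility conditions hold.
Pairwise compatibility: gcd(m_i, m_j) must divide a_i - a_j for every pair.
Merge one congruence at a time:
  Start: x ≡ 17 (mod 20).
  Combine with x ≡ 1 (mod 4): gcd(20, 4) = 4; 1 - 17 = -16, which IS divisible by 4, so compatible.
    Write x = 17 + 20·t and substitute into x ≡ 1 (mod 4): 20·t ≡ 1 − 17 = -16 (mod 4).
    Divide the congruence (and modulus) by g = 4: 5·t ≡ -4 (mod 1).
    Modulo 1 every t works; take t = 0.
    Then x = 17 + 20·0 = 17, valid modulo lcm(20, 4) = 20: x ≡ 17 (mod 20).
  Combine with x ≡ 7 (mod 15): gcd(20, 15) = 5; 7 - 17 = -10, which IS divisible by 5, so compatible.
    Write x = 17 + 20·t and substitute into x ≡ 7 (mod 15): 20·t ≡ 7 − 17 = -10 (mod 15).
    Divide the congruence (and modulus) by g = 5: 4·t ≡ -2 (mod 3).
    Reduce coefficients mod 3: 1·t ≡ 1 (mod 3).
    So t ≡ 1 (mod 3).
    Then x = 17 + 20·1 = 37, valid modulo lcm(20, 15) = 60: x ≡ 37 (mod 60).
Verify: 37 mod 20 = 17, 37 mod 4 = 1, 37 mod 15 = 7.

x ≡ 37 (mod 60).


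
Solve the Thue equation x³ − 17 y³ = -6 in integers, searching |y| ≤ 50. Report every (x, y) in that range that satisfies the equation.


The equation is x³ - 17y³ = -6. For fixed y, x³ = 17·y³ − 6, so a solution requires the RHS to be a perfect cube.
Strategy: iterate y from -50 to 50, compute RHS = 17·y³ − 6, and check whether it is a (positive or negative) perfect cube.
Check small values of y:
  y = 0: RHS = -6 is not a perfect cube.
  y = 1: RHS = 11 is not a perfect cube.
  y = -1: RHS = -23 is not a perfect cube.
  y = 2: RHS = 130 is not a perfect cube.
  y = -2: RHS = -142 is not a perfect cube.
  y = 3: RHS = 453 is not a perfect cube.
  y = -3: RHS = -465 is not a perfect cube.
Continuing the search up to |y| = 50 finds no solutions either.
No (x, y) in the scanned range satisfies the equation.

No integer solutions with |y| ≤ 50.


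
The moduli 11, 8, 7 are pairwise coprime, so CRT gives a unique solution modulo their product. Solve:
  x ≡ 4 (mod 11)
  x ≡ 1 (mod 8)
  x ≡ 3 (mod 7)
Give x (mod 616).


Moduli 11, 8, 7 are pairwise coprime; by CRT there is a unique solution modulo M = 11 · 8 · 7 = 616.
Solve pairwise, accumulating the modulus:
  Start with x ≡ 4 (mod 11).
  Combine with x ≡ 1 (mod 8): since gcd(11, 8) = 1, we get a unique residue mod 88.
    Write x = 4 + 11·t and substitute into x ≡ 1 (mod 8): 11·t ≡ 1 − 4 = -3 (mod 8).
    Reduce coefficients mod 8: 3·t ≡ 5 (mod 8).
    The inverse of 3 mod 8 is 3 (since 3·3 = 9 = 1·8 + 1), so t ≡ 3·5 = 15 ≡ 7 (mod 8).
    Then x = 4 + 11·7 = 81, valid modulo lcm(11, 8) = 88: x ≡ 81 (mod 88).
  Combine with x ≡ 3 (mod 7): since gcd(88, 7) = 1, we get a unique residue mod 616.
    Write x = 81 + 88·t and substitute into x ≡ 3 (mod 7): 88·t ≡ 3 − 81 = -78 (mod 7).
    Reduce coefficients mod 7: 4·t ≡ 6 (mod 7).
    The inverse of 4 mod 7 is 2 (since 4·2 = 8 = 1·7 + 1), so t ≡ 2·6 = 12 ≡ 5 (mod 7).
    Then x = 81 + 88·5 = 521, valid modulo lcm(88, 7) = 616: x ≡ 521 (mod 616).
Verify: 521 mod 11 = 4 ✓, 521 mod 8 = 1 ✓, 521 mod 7 = 3 ✓.

x ≡ 521 (mod 616).


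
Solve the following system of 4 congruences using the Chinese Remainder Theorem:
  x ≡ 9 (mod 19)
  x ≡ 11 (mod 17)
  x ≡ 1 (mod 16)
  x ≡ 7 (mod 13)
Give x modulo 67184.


Product of moduli M = 19 · 17 · 16 · 13 = 67184.
Merge one congruence at a time:
  Start: x ≡ 9 (mod 19).
  Combine with x ≡ 11 (mod 17); new modulus lcm = 323.
    Write x = 9 + 19·t and substitute into x ≡ 11 (mod 17): 19·t ≡ 11 − 9 = 2 (mod 17).
    Reduce coefficients mod 17: 2·t ≡ 2 (mod 17).
    The inverse of 2 mod 17 is 9 (since 2·9 = 18 = 1·17 + 1), so t ≡ 9·2 = 18 ≡ 1 (mod 17).
    Then x = 9 + 19·1 = 28, valid modulo lcm(19, 17) = 323: x ≡ 28 (mod 323).
  Combine with x ≡ 1 (mod 16); new modulus lcm = 5168.
    Write x = 28 + 323·t and substitute into x ≡ 1 (mod 16): 323·t ≡ 1 − 28 = -27 (mod 16).
    Reduce coefficients mod 16: 3·t ≡ 5 (mod 16).
    The inverse of 3 mod 16 is 11 (since 3·11 = 33 = 2·16 + 1), so t ≡ 11·5 = 55 ≡ 7 (mod 16).
    Then x = 28 + 323·7 = 2289, valid modulo lcm(323, 16) = 5168: x ≡ 2289 (mod 5168).
  Combine with x ≡ 7 (mod 13); new modulus lcm = 67184.
    Write x = 2289 + 5168·t and substitute into x ≡ 7 (mod 13): 5168·t ≡ 7 − 2289 = -2282 (mod 13).
    Reduce coefficients mod 13: 7·t ≡ 6 (mod 13).
    The inverse of 7 mod 13 is 2 (since 7·2 = 14 = 1·13 + 1), so t ≡ 2·6 = 12 ≡ 12 (mod 13).
    Then x = 2289 + 5168·12 = 64305, valid modulo lcm(5168, 13) = 67184: x ≡ 64305 (mod 67184).
Verify against each original: 64305 mod 19 = 9, 64305 mod 17 = 11, 64305 mod 16 = 1, 64305 mod 13 = 7.

x ≡ 64305 (mod 67184).


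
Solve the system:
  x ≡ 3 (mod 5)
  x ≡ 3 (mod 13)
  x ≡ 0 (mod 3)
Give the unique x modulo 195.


Moduli 5, 13, 3 are pairwise coprime; by CRT there is a unique solution modulo M = 5 · 13 · 3 = 195.
Solve pairwise, accumulating the modulus:
  Start with x ≡ 3 (mod 5).
  Combine with x ≡ 3 (mod 13): since gcd(5, 13) = 1, we get a unique residue mod 65.
    Write x = 3 + 5·t and substitute into x ≡ 3 (mod 13): 5·t ≡ 3 − 3 = 0 (mod 13).
    The inverse of 5 mod 13 is 8 (since 5·8 = 40 = 3·13 + 1), so t ≡ 8·0 = 0 ≡ 0 (mod 13).
    Then x = 3 + 5·0 = 3, valid modulo lcm(5, 13) = 65: x ≡ 3 (mod 65).
  Combine with x ≡ 0 (mod 3): since gcd(65, 3) = 1, we get a unique residue mod 195.
    Write x = 3 + 65·t and substitute into x ≡ 0 (mod 3): 65·t ≡ 0 − 3 = -3 (mod 3).
    Reduce coefficients mod 3: 2·t ≡ 0 (mod 3).
    The inverse of 2 mod 3 is 2 (since 2·2 = 4 = 1·3 + 1), so t ≡ 2·0 = 0 ≡ 0 (mod 3).
    Then x = 3 + 65·0 = 3, valid modulo lcm(65, 3) = 195: x ≡ 3 (mod 195).
Verify: 3 mod 5 = 3 ✓, 3 mod 13 = 3 ✓, 3 mod 3 = 0 ✓.

x ≡ 3 (mod 195).


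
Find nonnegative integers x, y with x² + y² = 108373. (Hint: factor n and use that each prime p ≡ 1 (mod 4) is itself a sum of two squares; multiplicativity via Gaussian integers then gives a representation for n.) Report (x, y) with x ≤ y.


Step 1: Factor n = 108373 = 29 · 37 · 101.
Step 2: Check the mod-4 condition on each prime factor: 29 ≡ 1 (mod 4), exponent 1; 37 ≡ 1 (mod 4), exponent 1; 101 ≡ 1 (mod 4), exponent 1.
All primes ≡ 3 (mod 4) appear to even exponent (or don't appear), so by the two-squares theorem n IS expressible as a sum of two squares.
Step 3: Build a representation. Here n = 29 · 37 · 101 is a product of primes ≡ 1 (mod 4). Each prime p ≡ 1 (mod 4) is itself a sum of two squares; find a² by testing p − a² for a perfect square:
  29: 29 − 1² = 28, 29 − 2² = 25 = 5² ⇒ 29 = 2² + 5².
  37: 37 − 1² = 36 = 6² ⇒ 37 = 1² + 6².
  101: 101 − 1² = 100 = 10² ⇒ 101 = 1² + 10².
  Combine using the Brahmagupta–Fibonacci identity (a² + b²)(c² + d²) = (ac − bd)² + (ad + bc)² = (ac + bd)² + (ad − bc)²:
  29 · 37 = 1073: from (2² + 5²)(1² + 6²), take (2·1 − 5·6, 2·6 + 5·1) = (2 − 30, 12 + 5) = (-28, 17); dropping signs (only squares matter) gives (28, 17); check 28² + 17² = 784 + 289 = 1073 ✓.
  1073 · 101 = 108373: from (28² + 17²)(1² + 10²), take (28·1 − 17·10, 28·10 + 17·1) = (28 − 170, 280 + 17) = (-142, 297); dropping signs (only squares matter) gives (142, 297); check 142² + 297² = 20164 + 88209 = 108373 ✓.
Step 4: Order so x ≤ y and verify: 142² + 297² = 20164 + 88209 = 108373 = n. ✓

n = 108373 = 142² + 297² (one valid representation with x ≤ y).


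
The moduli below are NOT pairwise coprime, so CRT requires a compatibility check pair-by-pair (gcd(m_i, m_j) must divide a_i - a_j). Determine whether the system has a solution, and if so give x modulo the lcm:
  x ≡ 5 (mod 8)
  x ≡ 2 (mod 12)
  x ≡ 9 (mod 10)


Moduli 8, 12, 10 are not pairwise coprime, so CRT works modulo lcm(m_i) when all pairwise compatibility conditions hold.
Pairwise compatibility: gcd(m_i, m_j) must divide a_i - a_j for every pair.
Merge one congruence at a time:
  Start: x ≡ 5 (mod 8).
  Combine with x ≡ 2 (mod 12): gcd(8, 12) = 4, and 2 - 5 = -3 is NOT divisible by 4.
    ⇒ system is inconsistent (no integer solution).

No solution (the system is inconsistent).


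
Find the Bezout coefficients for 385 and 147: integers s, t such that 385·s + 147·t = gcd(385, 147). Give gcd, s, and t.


Euclidean algorithm on (385, 147) — divide until remainder is 0:
  385 = 2 · 147 + 91
  147 = 1 · 91 + 56
  91 = 1 · 56 + 35
  56 = 1 · 35 + 21
  35 = 1 · 21 + 14
  21 = 1 · 14 + 7
  14 = 2 · 7 + 0
gcd(385, 147) = 7.
Track Bezout coefficients alongside the remainders: start with r₀ = 385 = a·1 + b·0 (s = 1, t = 0) and r₁ = 147 = a·0 + b·1 (s = 0, t = 1); each new remainder r_{k+1} = r_{k-1} − q_k·r_k inherits s_{k+1} = s_{k-1} − q_k·s_k, t_{k+1} = t_{k-1} − q_k·t_k, so r_k = a·s_k + b·t_k at every step:
  q = 2: r = 91, s = 1 − 2·0 = 1, t = 0 − 2·1 = -2  (check: 385·1 + 147·(-2) = 91)
  q = 1: r = 56, s = 0 − 1·1 = -1, t = 1 − 1·(-2) = 3  (check: 385·(-1) + 147·3 = 56)
  q = 1: r = 35, s = 1 − 1·(-1) = 2, t = -2 − 1·3 = -5  (check: 385·2 + 147·(-5) = 35)
  q = 1: r = 21, s = -1 − 1·2 = -3, t = 3 − 1·(-5) = 8  (check: 385·(-3) + 147·8 = 21)
  q = 1: r = 14, s = 2 − 1·(-3) = 5, t = -5 − 1·8 = -13  (check: 385·5 + 147·(-13) = 14)
  q = 1: r = 7, s = -3 − 1·5 = -8, t = 8 − 1·(-13) = 21  (check: 385·(-8) + 147·21 = 7)
The row with r = 7 (the gcd) gives the Bezout coefficients s = -8, t = 21.
Result: 385 · (-8) + 147 · (21) = 7.

gcd(385, 147) = 7; s = -8, t = 21 (check: 385·(-8) + 147·21 = 7).


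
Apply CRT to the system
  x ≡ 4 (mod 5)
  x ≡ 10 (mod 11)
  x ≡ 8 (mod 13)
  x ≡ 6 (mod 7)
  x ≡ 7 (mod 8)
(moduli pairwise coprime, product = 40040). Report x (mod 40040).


Product of moduli M = 5 · 11 · 13 · 7 · 8 = 40040.
Merge one congruence at a time:
  Start: x ≡ 4 (mod 5).
  Combine with x ≡ 10 (mod 11); new modulus lcm = 55.
    Write x = 4 + 5·t and substitute into x ≡ 10 (mod 11): 5·t ≡ 10 − 4 = 6 (mod 11).
    The inverse of 5 mod 11 is 9 (since 5·9 = 45 = 4·11 + 1), so t ≡ 9·6 = 54 ≡ 10 (mod 11).
    Then x = 4 + 5·10 = 54, valid modulo lcm(5, 11) = 55: x ≡ 54 (mod 55).
  Combine with x ≡ 8 (mod 13); new modulus lcm = 715.
    Write x = 54 + 55·t and substitute into x ≡ 8 (mod 13): 55·t ≡ 8 − 54 = -46 (mod 13).
    Reduce coefficients mod 13: 3·t ≡ 6 (mod 13).
    The inverse of 3 mod 13 is 9 (since 3·9 = 27 = 2·13 + 1), so t ≡ 9·6 = 54 ≡ 2 (mod 13).
    Then x = 54 + 55·2 = 164, valid modulo lcm(55, 13) = 715: x ≡ 164 (mod 715).
  Combine with x ≡ 6 (mod 7); new modulus lcm = 5005.
    Write x = 164 + 715·t and substitute into x ≡ 6 (mod 7): 715·t ≡ 6 − 164 = -158 (mod 7).
    Reduce coefficients mod 7: 1·t ≡ 3 (mod 7).
    So t ≡ 3 (mod 7).
    Then x = 164 + 715·3 = 2309, valid modulo lcm(715, 7) = 5005: x ≡ 2309 (mod 5005).
  Combine with x ≡ 7 (mod 8); new modulus lcm = 40040.
    Write x = 2309 + 5005·t and substitute into x ≡ 7 (mod 8): 5005·t ≡ 7 − 2309 = -2302 (mod 8).
    Reduce coefficients mod 8: 5·t ≡ 2 (mod 8).
    The inverse of 5 mod 8 is 5 (since 5·5 = 25 = 3·8 + 1), so t ≡ 5·2 = 10 ≡ 2 (mod 8).
    Then x = 2309 + 5005·2 = 12319, valid modulo lcm(5005, 8) = 40040: x ≡ 12319 (mod 40040).
Verify against each original: 12319 mod 5 = 4, 12319 mod 11 = 10, 12319 mod 13 = 8, 12319 mod 7 = 6, 12319 mod 8 = 7.

x ≡ 12319 (mod 40040).


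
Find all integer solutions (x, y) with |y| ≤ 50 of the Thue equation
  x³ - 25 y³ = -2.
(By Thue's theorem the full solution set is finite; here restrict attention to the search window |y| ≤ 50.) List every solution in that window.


The equation is x³ - 25y³ = -2. For fixed y, x³ = 25·y³ − 2, so a solution requires the RHS to be a perfect cube.
Strategy: iterate y from -50 to 50, compute RHS = 25·y³ − 2, and check whether it is a (positive or negative) perfect cube.
Check small values of y:
  y = 0: RHS = -2 is not a perfect cube.
  y = 1: RHS = 23 is not a perfect cube.
  y = -1: RHS = -27 = (-3)³ ⇒ x = -3 works.
  y = 2: RHS = 198 is not a perfect cube.
  y = -2: RHS = -202 is not a perfect cube.
  y = 3: RHS = 673 is not a perfect cube.
  y = -3: RHS = -677 is not a perfect cube.
Continuing the search up to |y| = 50 finds no further solutions beyond those listed.
Collected solutions: (-3, -1).

Solutions (with |y| ≤ 50): (-3, -1).


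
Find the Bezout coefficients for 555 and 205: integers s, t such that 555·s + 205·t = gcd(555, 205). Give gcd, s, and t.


Euclidean algorithm on (555, 205) — divide until remainder is 0:
  555 = 2 · 205 + 145
  205 = 1 · 145 + 60
  145 = 2 · 60 + 25
  60 = 2 · 25 + 10
  25 = 2 · 10 + 5
  10 = 2 · 5 + 0
gcd(555, 205) = 5.
Track Bezout coefficients alongside the remainders: start with r₀ = 555 = a·1 + b·0 (s = 1, t = 0) and r₁ = 205 = a·0 + b·1 (s = 0, t = 1); each new remainder r_{k+1} = r_{k-1} − q_k·r_k inherits s_{k+1} = s_{k-1} − q_k·s_k, t_{k+1} = t_{k-1} − q_k·t_k, so r_k = a·s_k + b·t_k at every step:
  q = 2: r = 145, s = 1 − 2·0 = 1, t = 0 − 2·1 = -2  (check: 555·1 + 205·(-2) = 145)
  q = 1: r = 60, s = 0 − 1·1 = -1, t = 1 − 1·(-2) = 3  (check: 555·(-1) + 205·3 = 60)
  q = 2: r = 25, s = 1 − 2·(-1) = 3, t = -2 − 2·3 = -8  (check: 555·3 + 205·(-8) = 25)
  q = 2: r = 10, s = -1 − 2·3 = -7, t = 3 − 2·(-8) = 19  (check: 555·(-7) + 205·19 = 10)
  q = 2: r = 5, s = 3 − 2·(-7) = 17, t = -8 − 2·19 = -46  (check: 555·17 + 205·(-46) = 5)
The row with r = 5 (the gcd) gives the Bezout coefficients s = 17, t = -46.
Result: 555 · (17) + 205 · (-46) = 5.

gcd(555, 205) = 5; s = 17, t = -46 (check: 555·17 + 205·(-46) = 5).
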